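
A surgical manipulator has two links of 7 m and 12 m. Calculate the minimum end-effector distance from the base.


Given: L1 = 7 m, L2 = 12 m
For a 2-link planar arm, min reach = |L1 - L2| (second link folded back)
Min reach = |7 - 12|
Min reach = 5 m

5 m


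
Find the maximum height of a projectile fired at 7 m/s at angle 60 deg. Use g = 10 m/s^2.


Given: v0 = 7 m/s, theta = 60 deg, g = 10 m/s^2
sin^2(60) = 3/4
Using H = v0^2 * sin^2(theta) / (2*g)
H = 7^2 * 3/4 / (2*10)
H = 49 * 3/4 / 20
H = 147/4 / 20
H = 147/80 m

147/80 m


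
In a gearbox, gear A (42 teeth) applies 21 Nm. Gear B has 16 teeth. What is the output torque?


Given: N1 = 42, N2 = 16, T1 = 21 Nm
Using T2/T1 = N2/N1
T2 = T1 * N2 / N1
T2 = 21 * 16 / 42
T2 = 336 / 42
T2 = 8 Nm

8 Nm


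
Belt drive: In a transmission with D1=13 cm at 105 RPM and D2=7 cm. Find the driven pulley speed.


Given: D1 = 13 cm, w1 = 105 RPM, D2 = 7 cm
Using D1*w1 = D2*w2
w2 = D1*w1 / D2
w2 = 13*105 / 7
w2 = 1365 / 7
w2 = 195 RPM

195 RPM


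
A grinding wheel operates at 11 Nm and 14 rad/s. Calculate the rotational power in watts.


Given: tau = 11 Nm, omega = 14 rad/s
Using P = tau * omega
P = 11 * 14
P = 154 W

154 W


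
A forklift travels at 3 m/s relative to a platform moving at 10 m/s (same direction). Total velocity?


Given: object velocity = 3 m/s, platform velocity = 10 m/s (same direction)
Using classical velocity addition: v_total = v_object + v_platform
v_total = 3 + 10
v_total = 13 m/s

13 m/s


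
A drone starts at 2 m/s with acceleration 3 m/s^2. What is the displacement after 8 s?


Given: v0 = 2 m/s, a = 3 m/s^2, t = 8 s
Using s = v0*t + (1/2)*a*t^2
s = 2*8 + (1/2)*3*8^2
s = 16 + (1/2)*192
s = 16 + 96
s = 112

112 m


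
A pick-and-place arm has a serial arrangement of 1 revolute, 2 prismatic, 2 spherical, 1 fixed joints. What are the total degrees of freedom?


Given: serial robot with 1 revolute, 2 prismatic, 2 spherical, 1 fixed joints
DOF contribution per joint type: revolute=1, prismatic=1, spherical=3, fixed=0
DOF = 1*1 + 2*1 + 2*3 + 1*0
DOF = 9

9


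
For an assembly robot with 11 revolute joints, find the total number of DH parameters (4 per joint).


Given: 11 joints, 4 DH parameters per joint (d, theta, a, alpha)
Total DH parameters = number_of_joints * 4
Total = 11 * 4
Total = 44

44


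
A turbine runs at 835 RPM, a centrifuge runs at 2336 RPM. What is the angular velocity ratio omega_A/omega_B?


Given: RPM_A = 835, RPM_B = 2336
omega = 2*pi*RPM/60, so omega_A/omega_B = RPM_A / RPM_B
omega_A/omega_B = 835 / 2336
omega_A/omega_B = 835/2336

835/2336


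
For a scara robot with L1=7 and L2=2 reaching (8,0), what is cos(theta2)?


Given: L1 = 7, L2 = 2, target (x, y) = (8, 0)
Using cos(theta2) = (x^2 + y^2 - L1^2 - L2^2) / (2*L1*L2)
x^2 + y^2 = 8^2 + 0 = 64
L1^2 + L2^2 = 49 + 4 = 53
Numerator = 64 - 53 = 11
Denominator = 2*7*2 = 28
cos(theta2) = 11/28 = 11/28

11/28


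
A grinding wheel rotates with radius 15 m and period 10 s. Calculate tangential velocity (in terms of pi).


Given: radius r = 15 m, period T = 10 s
Using v = 2*pi*r / T
v = 2*pi*15 / 10
v = 30*pi / 10
v = 3*pi m/s

3*pi m/s


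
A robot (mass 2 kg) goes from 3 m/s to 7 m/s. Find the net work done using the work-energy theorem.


Given: m = 2 kg, v0 = 3 m/s, v = 7 m/s
Using W = (1/2)*m*(v^2 - v0^2)
v^2 = 7^2 = 49
v0^2 = 3^2 = 9
v^2 - v0^2 = 49 - 9 = 40
W = (1/2)*2*40 = 40 J

40 J


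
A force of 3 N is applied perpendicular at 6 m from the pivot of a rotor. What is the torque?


Given: F = 3 N, r = 6 m, angle = 90 deg (perpendicular)
Using tau = F * r * sin(90)
sin(90) = 1
tau = 3 * 6 * 1
tau = 18 Nm

18 Nm


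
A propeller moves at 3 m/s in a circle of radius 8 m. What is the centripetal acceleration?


Given: v = 3 m/s, r = 8 m
Using a_c = v^2 / r
a_c = 3^2 / 8
a_c = 9 / 8
a_c = 9/8 m/s^2

9/8 m/s^2


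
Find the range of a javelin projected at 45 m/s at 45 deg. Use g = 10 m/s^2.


Given: v0 = 45 m/s, theta = 45 deg, g = 10 m/s^2
sin(2*45) = sin(90) = 1
Using R = v0^2 * sin(2*theta) / g
R = 45^2 * 1 / 10
R = 2025 / 10
R = 405/2 m

405/2 m


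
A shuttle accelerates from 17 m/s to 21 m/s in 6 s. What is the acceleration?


Given: initial velocity v0 = 17 m/s, final velocity v = 21 m/s, time t = 6 s
Using a = (v - v0) / t
a = (21 - 17) / 6
a = 4 / 6
a = 2/3 m/s^2

2/3 m/s^2


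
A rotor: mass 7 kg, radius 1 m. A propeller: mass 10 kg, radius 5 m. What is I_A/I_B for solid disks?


Given: M1=7 kg, R1=1 m, M2=10 kg, R2=5 m
For a disk: I = (1/2)*M*R^2, so I_A/I_B = (M1*R1^2)/(M2*R2^2)
M1*R1^2 = 7*1 = 7
M2*R2^2 = 10*25 = 250
I_A/I_B = 7/250 = 7/250

7/250


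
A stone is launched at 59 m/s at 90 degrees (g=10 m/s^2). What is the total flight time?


Given: v0 = 59 m/s, theta = 90 deg, g = 10 m/s^2
sin(90) = 1
Using T = 2*v0*sin(theta) / g
T = 2*59*1 / 10
T = 118 / 10
T = 59/5 s

59/5 s


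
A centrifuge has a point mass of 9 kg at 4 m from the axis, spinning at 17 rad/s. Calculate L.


Given: m = 9 kg, r = 4 m, omega = 17 rad/s
For a point mass: I = m*r^2
I = 9*4^2 = 9*16 = 144
L = I*omega = 144*17
L = 2448 kg*m^2/s

2448 kg*m^2/s


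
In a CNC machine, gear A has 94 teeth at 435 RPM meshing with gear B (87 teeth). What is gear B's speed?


Given: N1 = 94 teeth, w1 = 435 RPM, N2 = 87 teeth
Using N1*w1 = N2*w2
w2 = N1*w1 / N2
w2 = 94*435 / 87
w2 = 40890 / 87
w2 = 470 RPM

470 RPM


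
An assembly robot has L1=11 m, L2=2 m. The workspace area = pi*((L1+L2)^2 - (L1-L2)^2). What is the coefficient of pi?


Given: L1 = 11, L2 = 2
(L1+L2)^2 = (13)^2 = 169
(L1-L2)^2 = (9)^2 = 81
Difference = 169 - 81 = 88
This equals 4*L1*L2 = 4*11*2 = 88
Workspace area = 88*pi

88


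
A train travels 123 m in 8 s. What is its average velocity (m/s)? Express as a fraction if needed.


Given: distance d = 123 m, time t = 8 s
Using v = d / t
v = 123 / 8
v = 123/8 m/s

123/8 m/s


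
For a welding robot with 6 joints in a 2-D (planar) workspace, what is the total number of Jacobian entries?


Given: task space dimension = 2, joints = 6
Jacobian is a 2 x 6 matrix
Total entries = rows * columns
Total = 2 * 6
Total = 12

12


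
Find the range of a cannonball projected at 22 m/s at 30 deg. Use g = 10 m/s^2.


Given: v0 = 22 m/s, theta = 30 deg, g = 10 m/s^2
sin(2*30) = sin(60) = sqrt(3)/2
Using R = v0^2 * sin(2*theta) / g
R = 22^2 * (sqrt(3)/2) / 10
R = 484 * sqrt(3) / 20
R = 121/5*sqrt(3) m

121/5*sqrt(3) m


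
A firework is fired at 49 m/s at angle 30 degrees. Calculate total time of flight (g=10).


Given: v0 = 49 m/s, theta = 30 deg, g = 10 m/s^2
sin(30) = 1/2
Using T = 2*v0*sin(theta) / g
T = 2*49*1/2 / 10
T = 49 / 10
T = 49/10 s

49/10 s


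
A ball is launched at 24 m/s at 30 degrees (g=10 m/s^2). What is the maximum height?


Given: v0 = 24 m/s, theta = 30 deg, g = 10 m/s^2
sin^2(30) = 1/4
Using H = v0^2 * sin^2(theta) / (2*g)
H = 24^2 * 1/4 / (2*10)
H = 576 * 1/4 / 20
H = 144 / 20
H = 36/5 m

36/5 m


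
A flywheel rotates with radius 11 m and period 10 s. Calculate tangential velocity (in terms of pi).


Given: radius r = 11 m, period T = 10 s
Using v = 2*pi*r / T
v = 2*pi*11 / 10
v = 22*pi / 10
v = 11/5*pi m/s

11/5*pi m/s


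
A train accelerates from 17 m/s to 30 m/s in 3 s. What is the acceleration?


Given: initial velocity v0 = 17 m/s, final velocity v = 30 m/s, time t = 3 s
Using a = (v - v0) / t
a = (30 - 17) / 3
a = 13 / 3
a = 13/3 m/s^2

13/3 m/s^2


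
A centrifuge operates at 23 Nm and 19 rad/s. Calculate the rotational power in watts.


Given: tau = 23 Nm, omega = 19 rad/s
Using P = tau * omega
P = 23 * 19
P = 437 W

437 W


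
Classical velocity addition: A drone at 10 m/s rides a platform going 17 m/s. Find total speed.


Given: object velocity = 10 m/s, platform velocity = 17 m/s (same direction)
Using classical velocity addition: v_total = v_object + v_platform
v_total = 10 + 17
v_total = 27 m/s

27 m/s


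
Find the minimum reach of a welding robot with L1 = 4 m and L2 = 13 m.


Given: L1 = 4 m, L2 = 13 m
For a 2-link planar arm, min reach = |L1 - L2| (second link folded back)
Min reach = |4 - 13|
Min reach = 9 m

9 m


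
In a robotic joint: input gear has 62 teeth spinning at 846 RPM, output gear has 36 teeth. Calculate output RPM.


Given: N1 = 62 teeth, w1 = 846 RPM, N2 = 36 teeth
Using N1*w1 = N2*w2
w2 = N1*w1 / N2
w2 = 62*846 / 36
w2 = 52452 / 36
w2 = 1457 RPM

1457 RPM


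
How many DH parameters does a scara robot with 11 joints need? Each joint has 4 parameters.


Given: 11 joints, 4 DH parameters per joint (d, theta, a, alpha)
Total DH parameters = number_of_joints * 4
Total = 11 * 4
Total = 44

44


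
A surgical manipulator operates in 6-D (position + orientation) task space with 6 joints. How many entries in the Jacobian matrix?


Given: task space dimension = 6, joints = 6
Jacobian is a 6 x 6 matrix
Total entries = rows * columns
Total = 6 * 6
Total = 36

36


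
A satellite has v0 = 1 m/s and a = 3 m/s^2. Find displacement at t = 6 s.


Given: v0 = 1 m/s, a = 3 m/s^2, t = 6 s
Using s = v0*t + (1/2)*a*t^2
s = 1*6 + (1/2)*3*6^2
s = 6 + (1/2)*108
s = 6 + 54
s = 60

60 m


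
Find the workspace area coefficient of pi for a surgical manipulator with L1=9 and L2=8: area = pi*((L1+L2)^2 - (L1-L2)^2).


Given: L1 = 9, L2 = 8
(L1+L2)^2 = (17)^2 = 289
(L1-L2)^2 = (1)^2 = 1
Difference = 289 - 1 = 288
This equals 4*L1*L2 = 4*9*8 = 288
Workspace area = 288*pi

288


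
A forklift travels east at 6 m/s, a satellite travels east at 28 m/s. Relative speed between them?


Given: v_A = 6 m/s east, v_B = 28 m/s east
Both move in the same direction; relative speed = |v_A - v_B|
|6 - 28| = |-22|
= 22 m/s

22 m/s


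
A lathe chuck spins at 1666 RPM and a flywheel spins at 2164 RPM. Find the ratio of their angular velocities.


Given: RPM_A = 1666, RPM_B = 2164
omega = 2*pi*RPM/60, so omega_A/omega_B = RPM_A / RPM_B
omega_A/omega_B = 1666 / 2164
omega_A/omega_B = 833/1082

833/1082


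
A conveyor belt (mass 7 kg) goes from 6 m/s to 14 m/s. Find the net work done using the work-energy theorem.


Given: m = 7 kg, v0 = 6 m/s, v = 14 m/s
Using W = (1/2)*m*(v^2 - v0^2)
v^2 = 14^2 = 196
v0^2 = 6^2 = 36
v^2 - v0^2 = 196 - 36 = 160
W = (1/2)*7*160 = 560 J

560 J


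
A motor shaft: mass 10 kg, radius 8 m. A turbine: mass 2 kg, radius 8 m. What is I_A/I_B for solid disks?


Given: M1=10 kg, R1=8 m, M2=2 kg, R2=8 m
For a disk: I = (1/2)*M*R^2, so I_A/I_B = (M1*R1^2)/(M2*R2^2)
M1*R1^2 = 10*64 = 640
M2*R2^2 = 2*64 = 128
I_A/I_B = 640/128 = 5

5


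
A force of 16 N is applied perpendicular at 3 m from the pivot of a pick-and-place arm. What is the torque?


Given: F = 16 N, r = 3 m, angle = 90 deg (perpendicular)
Using tau = F * r * sin(90)
sin(90) = 1
tau = 16 * 3 * 1
tau = 48 Nm

48 Nm


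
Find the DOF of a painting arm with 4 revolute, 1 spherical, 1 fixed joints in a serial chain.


Given: serial robot with 4 revolute, 1 spherical, 1 fixed joints
DOF contribution per joint type: revolute=1, prismatic=1, spherical=3, fixed=0
DOF = 4*1 + 1*3 + 1*0
DOF = 7

7


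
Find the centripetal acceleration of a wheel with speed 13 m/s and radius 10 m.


Given: v = 13 m/s, r = 10 m
Using a_c = v^2 / r
a_c = 13^2 / 10
a_c = 169 / 10
a_c = 169/10 m/s^2

169/10 m/s^2


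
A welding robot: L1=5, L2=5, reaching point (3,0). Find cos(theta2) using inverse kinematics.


Given: L1 = 5, L2 = 5, target (x, y) = (3, 0)
Using cos(theta2) = (x^2 + y^2 - L1^2 - L2^2) / (2*L1*L2)
x^2 + y^2 = 3^2 + 0 = 9
L1^2 + L2^2 = 25 + 25 = 50
Numerator = 9 - 50 = -41
Denominator = 2*5*5 = 50
cos(theta2) = -41/50 = -41/50

-41/50


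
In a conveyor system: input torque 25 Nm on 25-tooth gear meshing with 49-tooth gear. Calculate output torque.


Given: N1 = 25, N2 = 49, T1 = 25 Nm
Using T2/T1 = N2/N1
T2 = T1 * N2 / N1
T2 = 25 * 49 / 25
T2 = 1225 / 25
T2 = 49 Nm

49 Nm


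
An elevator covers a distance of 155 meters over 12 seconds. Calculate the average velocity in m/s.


Given: distance d = 155 m, time t = 12 s
Using v = d / t
v = 155 / 12
v = 155/12 m/s

155/12 m/s


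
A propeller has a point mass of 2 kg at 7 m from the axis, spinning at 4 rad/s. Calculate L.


Given: m = 2 kg, r = 7 m, omega = 4 rad/s
For a point mass: I = m*r^2
I = 2*7^2 = 2*49 = 98
L = I*omega = 98*4
L = 392 kg*m^2/s

392 kg*m^2/s


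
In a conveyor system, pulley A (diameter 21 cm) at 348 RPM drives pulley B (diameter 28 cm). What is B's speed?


Given: D1 = 21 cm, w1 = 348 RPM, D2 = 28 cm
Using D1*w1 = D2*w2
w2 = D1*w1 / D2
w2 = 21*348 / 28
w2 = 7308 / 28
w2 = 261 RPM

261 RPM


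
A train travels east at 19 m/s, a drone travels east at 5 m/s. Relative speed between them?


Given: v_A = 19 m/s east, v_B = 5 m/s east
Both move in the same direction; relative speed = |v_A - v_B|
|19 - 5| = |14|
= 14 m/s

14 m/s


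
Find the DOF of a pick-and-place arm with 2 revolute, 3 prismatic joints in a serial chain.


Given: serial robot with 2 revolute, 3 prismatic joints
DOF contribution per joint type: revolute=1, prismatic=1, spherical=3, fixed=0
DOF = 2*1 + 3*1
DOF = 5

5


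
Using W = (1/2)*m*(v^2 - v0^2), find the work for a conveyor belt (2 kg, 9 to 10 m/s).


Given: m = 2 kg, v0 = 9 m/s, v = 10 m/s
Using W = (1/2)*m*(v^2 - v0^2)
v^2 = 10^2 = 100
v0^2 = 9^2 = 81
v^2 - v0^2 = 100 - 81 = 19
W = (1/2)*2*19 = 19 J

19 J


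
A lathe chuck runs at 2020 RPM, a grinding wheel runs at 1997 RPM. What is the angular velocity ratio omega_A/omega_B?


Given: RPM_A = 2020, RPM_B = 1997
omega = 2*pi*RPM/60, so omega_A/omega_B = RPM_A / RPM_B
omega_A/omega_B = 2020 / 1997
omega_A/omega_B = 2020/1997

2020/1997


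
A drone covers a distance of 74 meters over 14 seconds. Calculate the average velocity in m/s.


Given: distance d = 74 m, time t = 14 s
Using v = d / t
v = 74 / 14
v = 37/7 m/s

37/7 m/s


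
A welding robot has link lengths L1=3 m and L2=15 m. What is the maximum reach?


Given: L1 = 3 m, L2 = 15 m
For a 2-link planar arm, max reach = L1 + L2 (fully extended)
Max reach = 3 + 15
Max reach = 18 m

18 m


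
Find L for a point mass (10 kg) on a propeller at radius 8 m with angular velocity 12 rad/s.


Given: m = 10 kg, r = 8 m, omega = 12 rad/s
For a point mass: I = m*r^2
I = 10*8^2 = 10*64 = 640
L = I*omega = 640*12
L = 7680 kg*m^2/s

7680 kg*m^2/s


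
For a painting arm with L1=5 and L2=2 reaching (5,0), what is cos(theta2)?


Given: L1 = 5, L2 = 2, target (x, y) = (5, 0)
Using cos(theta2) = (x^2 + y^2 - L1^2 - L2^2) / (2*L1*L2)
x^2 + y^2 = 5^2 + 0 = 25
L1^2 + L2^2 = 25 + 4 = 29
Numerator = 25 - 29 = -4
Denominator = 2*5*2 = 20
cos(theta2) = -4/20 = -1/5

-1/5


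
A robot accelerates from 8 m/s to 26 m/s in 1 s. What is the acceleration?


Given: initial velocity v0 = 8 m/s, final velocity v = 26 m/s, time t = 1 s
Using a = (v - v0) / t
a = (26 - 8) / 1
a = 18 / 1
a = 18 m/s^2

18 m/s^2


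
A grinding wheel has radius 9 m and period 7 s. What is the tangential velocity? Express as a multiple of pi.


Given: radius r = 9 m, period T = 7 s
Using v = 2*pi*r / T
v = 2*pi*9 / 7
v = 18*pi / 7
v = 18/7*pi m/s

18/7*pi m/s


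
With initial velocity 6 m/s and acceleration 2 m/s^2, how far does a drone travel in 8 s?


Given: v0 = 6 m/s, a = 2 m/s^2, t = 8 s
Using s = v0*t + (1/2)*a*t^2
s = 6*8 + (1/2)*2*8^2
s = 48 + (1/2)*128
s = 48 + 64
s = 112

112 m


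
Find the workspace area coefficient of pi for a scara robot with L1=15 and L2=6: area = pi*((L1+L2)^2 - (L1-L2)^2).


Given: L1 = 15, L2 = 6
(L1+L2)^2 = (21)^2 = 441
(L1-L2)^2 = (9)^2 = 81
Difference = 441 - 81 = 360
This equals 4*L1*L2 = 4*15*6 = 360
Workspace area = 360*pi

360


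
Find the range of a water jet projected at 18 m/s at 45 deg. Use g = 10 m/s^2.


Given: v0 = 18 m/s, theta = 45 deg, g = 10 m/s^2
sin(2*45) = sin(90) = 1
Using R = v0^2 * sin(2*theta) / g
R = 18^2 * 1 / 10
R = 324 / 10
R = 162/5 m

162/5 m


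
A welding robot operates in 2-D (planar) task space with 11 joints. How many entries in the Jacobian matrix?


Given: task space dimension = 2, joints = 11
Jacobian is a 2 x 11 matrix
Total entries = rows * columns
Total = 2 * 11
Total = 22

22


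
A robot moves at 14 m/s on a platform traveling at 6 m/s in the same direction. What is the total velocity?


Given: object velocity = 14 m/s, platform velocity = 6 m/s (same direction)
Using classical velocity addition: v_total = v_object + v_platform
v_total = 14 + 6
v_total = 20 m/s

20 m/s


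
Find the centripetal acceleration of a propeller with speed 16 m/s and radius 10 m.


Given: v = 16 m/s, r = 10 m
Using a_c = v^2 / r
a_c = 16^2 / 10
a_c = 256 / 10
a_c = 128/5 m/s^2

128/5 m/s^2


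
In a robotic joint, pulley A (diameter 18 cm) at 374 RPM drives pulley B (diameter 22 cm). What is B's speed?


Given: D1 = 18 cm, w1 = 374 RPM, D2 = 22 cm
Using D1*w1 = D2*w2
w2 = D1*w1 / D2
w2 = 18*374 / 22
w2 = 6732 / 22
w2 = 306 RPM

306 RPM


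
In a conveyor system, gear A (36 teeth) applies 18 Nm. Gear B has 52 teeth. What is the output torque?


Given: N1 = 36, N2 = 52, T1 = 18 Nm
Using T2/T1 = N2/N1
T2 = T1 * N2 / N1
T2 = 18 * 52 / 36
T2 = 936 / 36
T2 = 26 Nm

26 Nm


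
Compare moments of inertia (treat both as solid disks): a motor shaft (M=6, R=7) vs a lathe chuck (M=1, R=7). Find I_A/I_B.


Given: M1=6 kg, R1=7 m, M2=1 kg, R2=7 m
For a disk: I = (1/2)*M*R^2, so I_A/I_B = (M1*R1^2)/(M2*R2^2)
M1*R1^2 = 6*49 = 294
M2*R2^2 = 1*49 = 49
I_A/I_B = 294/49 = 6

6


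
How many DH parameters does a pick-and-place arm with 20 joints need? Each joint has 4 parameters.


Given: 20 joints, 4 DH parameters per joint (d, theta, a, alpha)
Total DH parameters = number_of_joints * 4
Total = 20 * 4
Total = 80

80


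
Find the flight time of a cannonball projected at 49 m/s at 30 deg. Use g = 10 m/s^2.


Given: v0 = 49 m/s, theta = 30 deg, g = 10 m/s^2
sin(30) = 1/2
Using T = 2*v0*sin(theta) / g
T = 2*49*1/2 / 10
T = 49 / 10
T = 49/10 s

49/10 s


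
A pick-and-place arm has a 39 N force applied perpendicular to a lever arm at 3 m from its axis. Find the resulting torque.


Given: F = 39 N, r = 3 m, angle = 90 deg (perpendicular)
Using tau = F * r * sin(90)
sin(90) = 1
tau = 39 * 3 * 1
tau = 117 Nm

117 Nm


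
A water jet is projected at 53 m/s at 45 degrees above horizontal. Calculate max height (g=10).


Given: v0 = 53 m/s, theta = 45 deg, g = 10 m/s^2
sin^2(45) = 1/2
Using H = v0^2 * sin^2(theta) / (2*g)
H = 53^2 * 1/2 / (2*10)
H = 2809 * 1/2 / 20
H = 2809/2 / 20
H = 2809/40 m

2809/40 m


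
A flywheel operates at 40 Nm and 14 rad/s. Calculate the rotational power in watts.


Given: tau = 40 Nm, omega = 14 rad/s
Using P = tau * omega
P = 40 * 14
P = 560 W

560 W


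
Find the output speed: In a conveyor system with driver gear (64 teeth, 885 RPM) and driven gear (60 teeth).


Given: N1 = 64 teeth, w1 = 885 RPM, N2 = 60 teeth
Using N1*w1 = N2*w2
w2 = N1*w1 / N2
w2 = 64*885 / 60
w2 = 56640 / 60
w2 = 944 RPM

944 RPM


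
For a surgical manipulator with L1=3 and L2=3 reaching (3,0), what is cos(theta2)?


Given: L1 = 3, L2 = 3, target (x, y) = (3, 0)
Using cos(theta2) = (x^2 + y^2 - L1^2 - L2^2) / (2*L1*L2)
x^2 + y^2 = 3^2 + 0 = 9
L1^2 + L2^2 = 9 + 9 = 18
Numerator = 9 - 18 = -9
Denominator = 2*3*3 = 18
cos(theta2) = -9/18 = -1/2

-1/2


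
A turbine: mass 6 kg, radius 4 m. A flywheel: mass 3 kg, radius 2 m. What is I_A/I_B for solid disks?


Given: M1=6 kg, R1=4 m, M2=3 kg, R2=2 m
For a disk: I = (1/2)*M*R^2, so I_A/I_B = (M1*R1^2)/(M2*R2^2)
M1*R1^2 = 6*16 = 96
M2*R2^2 = 3*4 = 12
I_A/I_B = 96/12 = 8

8


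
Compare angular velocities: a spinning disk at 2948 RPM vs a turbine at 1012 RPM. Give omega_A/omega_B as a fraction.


Given: RPM_A = 2948, RPM_B = 1012
omega = 2*pi*RPM/60, so omega_A/omega_B = RPM_A / RPM_B
omega_A/omega_B = 2948 / 1012
omega_A/omega_B = 67/23

67/23


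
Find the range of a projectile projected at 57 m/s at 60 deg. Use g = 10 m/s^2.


Given: v0 = 57 m/s, theta = 60 deg, g = 10 m/s^2
sin(2*60) = sin(120) = sqrt(3)/2
Using R = v0^2 * sin(2*theta) / g
R = 57^2 * (sqrt(3)/2) / 10
R = 3249 * sqrt(3) / 20
R = 3249/20*sqrt(3) m

3249/20*sqrt(3) m


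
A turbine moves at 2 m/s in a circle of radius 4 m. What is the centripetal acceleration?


Given: v = 2 m/s, r = 4 m
Using a_c = v^2 / r
a_c = 2^2 / 4
a_c = 4 / 4
a_c = 1 m/s^2

1 m/s^2


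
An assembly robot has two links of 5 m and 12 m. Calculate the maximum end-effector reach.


Given: L1 = 5 m, L2 = 12 m
For a 2-link planar arm, max reach = L1 + L2 (fully extended)
Max reach = 5 + 12
Max reach = 17 m

17 m


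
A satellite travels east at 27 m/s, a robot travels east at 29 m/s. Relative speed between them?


Given: v_A = 27 m/s east, v_B = 29 m/s east
Both move in the same direction; relative speed = |v_A - v_B|
|27 - 29| = |-2|
= 2 m/s

2 m/s


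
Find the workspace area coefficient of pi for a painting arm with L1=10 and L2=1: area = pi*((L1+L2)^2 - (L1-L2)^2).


Given: L1 = 10, L2 = 1
(L1+L2)^2 = (11)^2 = 121
(L1-L2)^2 = (9)^2 = 81
Difference = 121 - 81 = 40
This equals 4*L1*L2 = 4*10*1 = 40
Workspace area = 40*pi

40


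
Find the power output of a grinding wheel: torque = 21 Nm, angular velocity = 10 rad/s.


Given: tau = 21 Nm, omega = 10 rad/s
Using P = tau * omega
P = 21 * 10
P = 210 W

210 W


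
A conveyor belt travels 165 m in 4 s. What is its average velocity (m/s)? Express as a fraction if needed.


Given: distance d = 165 m, time t = 4 s
Using v = d / t
v = 165 / 4
v = 165/4 m/s

165/4 m/s


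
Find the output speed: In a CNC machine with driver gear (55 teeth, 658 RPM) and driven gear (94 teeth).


Given: N1 = 55 teeth, w1 = 658 RPM, N2 = 94 teeth
Using N1*w1 = N2*w2
w2 = N1*w1 / N2
w2 = 55*658 / 94
w2 = 36190 / 94
w2 = 385 RPM

385 RPM


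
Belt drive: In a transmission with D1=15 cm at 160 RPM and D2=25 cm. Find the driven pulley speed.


Given: D1 = 15 cm, w1 = 160 RPM, D2 = 25 cm
Using D1*w1 = D2*w2
w2 = D1*w1 / D2
w2 = 15*160 / 25
w2 = 2400 / 25
w2 = 96 RPM

96 RPM


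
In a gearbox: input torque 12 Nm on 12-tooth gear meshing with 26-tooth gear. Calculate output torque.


Given: N1 = 12, N2 = 26, T1 = 12 Nm
Using T2/T1 = N2/N1
T2 = T1 * N2 / N1
T2 = 12 * 26 / 12
T2 = 312 / 12
T2 = 26 Nm

26 Nm


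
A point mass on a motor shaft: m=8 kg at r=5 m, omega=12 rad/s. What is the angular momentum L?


Given: m = 8 kg, r = 5 m, omega = 12 rad/s
For a point mass: I = m*r^2
I = 8*5^2 = 8*25 = 200
L = I*omega = 200*12
L = 2400 kg*m^2/s

2400 kg*m^2/s


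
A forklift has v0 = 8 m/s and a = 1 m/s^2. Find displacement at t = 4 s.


Given: v0 = 8 m/s, a = 1 m/s^2, t = 4 s
Using s = v0*t + (1/2)*a*t^2
s = 8*4 + (1/2)*1*4^2
s = 32 + (1/2)*16
s = 32 + 8
s = 40

40 m


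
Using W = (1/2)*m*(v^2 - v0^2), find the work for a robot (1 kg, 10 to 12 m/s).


Given: m = 1 kg, v0 = 10 m/s, v = 12 m/s
Using W = (1/2)*m*(v^2 - v0^2)
v^2 = 12^2 = 144
v0^2 = 10^2 = 100
v^2 - v0^2 = 144 - 100 = 44
W = (1/2)*1*44 = 22 J

22 J


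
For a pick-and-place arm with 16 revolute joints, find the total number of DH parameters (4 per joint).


Given: 16 joints, 4 DH parameters per joint (d, theta, a, alpha)
Total DH parameters = number_of_joints * 4
Total = 16 * 4
Total = 64

64


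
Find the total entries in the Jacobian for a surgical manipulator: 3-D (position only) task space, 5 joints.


Given: task space dimension = 3, joints = 5
Jacobian is a 3 x 5 matrix
Total entries = rows * columns
Total = 3 * 5
Total = 15

15


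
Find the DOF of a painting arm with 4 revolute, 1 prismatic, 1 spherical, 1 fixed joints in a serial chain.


Given: serial robot with 4 revolute, 1 prismatic, 1 spherical, 1 fixed joints
DOF contribution per joint type: revolute=1, prismatic=1, spherical=3, fixed=0
DOF = 4*1 + 1*1 + 1*3 + 1*0
DOF = 8

8


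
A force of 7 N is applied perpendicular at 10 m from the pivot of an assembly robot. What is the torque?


Given: F = 7 N, r = 10 m, angle = 90 deg (perpendicular)
Using tau = F * r * sin(90)
sin(90) = 1
tau = 7 * 10 * 1
tau = 70 Nm

70 Nm


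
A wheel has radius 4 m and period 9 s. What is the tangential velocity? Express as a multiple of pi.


Given: radius r = 4 m, period T = 9 s
Using v = 2*pi*r / T
v = 2*pi*4 / 9
v = 8*pi / 9
v = 8/9*pi m/s

8/9*pi m/s


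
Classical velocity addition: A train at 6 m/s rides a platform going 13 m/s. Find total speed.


Given: object velocity = 6 m/s, platform velocity = 13 m/s (same direction)
Using classical velocity addition: v_total = v_object + v_platform
v_total = 6 + 13
v_total = 19 m/s

19 m/s


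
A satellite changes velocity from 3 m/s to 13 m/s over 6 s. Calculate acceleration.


Given: initial velocity v0 = 3 m/s, final velocity v = 13 m/s, time t = 6 s
Using a = (v - v0) / t
a = (13 - 3) / 6
a = 10 / 6
a = 5/3 m/s^2

5/3 m/s^2


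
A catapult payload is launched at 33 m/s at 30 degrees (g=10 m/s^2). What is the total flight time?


Given: v0 = 33 m/s, theta = 30 deg, g = 10 m/s^2
sin(30) = 1/2
Using T = 2*v0*sin(theta) / g
T = 2*33*1/2 / 10
T = 33 / 10
T = 33/10 s

33/10 s


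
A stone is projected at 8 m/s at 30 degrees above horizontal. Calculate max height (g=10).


Given: v0 = 8 m/s, theta = 30 deg, g = 10 m/s^2
sin^2(30) = 1/4
Using H = v0^2 * sin^2(theta) / (2*g)
H = 8^2 * 1/4 / (2*10)
H = 64 * 1/4 / 20
H = 16 / 20
H = 4/5 m

4/5 m


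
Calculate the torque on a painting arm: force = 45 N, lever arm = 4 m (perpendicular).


Given: F = 45 N, r = 4 m, angle = 90 deg (perpendicular)
Using tau = F * r * sin(90)
sin(90) = 1
tau = 45 * 4 * 1
tau = 180 Nm

180 Nm


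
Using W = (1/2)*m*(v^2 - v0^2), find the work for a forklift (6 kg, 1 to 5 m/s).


Given: m = 6 kg, v0 = 1 m/s, v = 5 m/s
Using W = (1/2)*m*(v^2 - v0^2)
v^2 = 5^2 = 25
v0^2 = 1^2 = 1
v^2 - v0^2 = 25 - 1 = 24
W = (1/2)*6*24 = 72 J

72 J


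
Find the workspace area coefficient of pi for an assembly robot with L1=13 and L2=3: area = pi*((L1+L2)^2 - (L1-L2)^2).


Given: L1 = 13, L2 = 3
(L1+L2)^2 = (16)^2 = 256
(L1-L2)^2 = (10)^2 = 100
Difference = 256 - 100 = 156
This equals 4*L1*L2 = 4*13*3 = 156
Workspace area = 156*pi

156


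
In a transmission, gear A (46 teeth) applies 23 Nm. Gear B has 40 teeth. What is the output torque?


Given: N1 = 46, N2 = 40, T1 = 23 Nm
Using T2/T1 = N2/N1
T2 = T1 * N2 / N1
T2 = 23 * 40 / 46
T2 = 920 / 46
T2 = 20 Nm

20 Nm


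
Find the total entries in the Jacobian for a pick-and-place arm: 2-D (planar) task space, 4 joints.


Given: task space dimension = 2, joints = 4
Jacobian is a 2 x 4 matrix
Total entries = rows * columns
Total = 2 * 4
Total = 8

8


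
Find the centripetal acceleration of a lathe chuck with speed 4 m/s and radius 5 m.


Given: v = 4 m/s, r = 5 m
Using a_c = v^2 / r
a_c = 4^2 / 5
a_c = 16 / 5
a_c = 16/5 m/s^2

16/5 m/s^2


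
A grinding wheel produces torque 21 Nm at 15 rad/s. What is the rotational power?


Given: tau = 21 Nm, omega = 15 rad/s
Using P = tau * omega
P = 21 * 15
P = 315 W

315 W


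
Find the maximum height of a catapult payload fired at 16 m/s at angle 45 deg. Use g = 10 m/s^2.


Given: v0 = 16 m/s, theta = 45 deg, g = 10 m/s^2
sin^2(45) = 1/2
Using H = v0^2 * sin^2(theta) / (2*g)
H = 16^2 * 1/2 / (2*10)
H = 256 * 1/2 / 20
H = 128 / 20
H = 32/5 m

32/5 m


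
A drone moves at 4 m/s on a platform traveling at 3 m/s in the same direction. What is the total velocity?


Given: object velocity = 4 m/s, platform velocity = 3 m/s (same direction)
Using classical velocity addition: v_total = v_object + v_platform
v_total = 4 + 3
v_total = 7 m/s

7 m/s


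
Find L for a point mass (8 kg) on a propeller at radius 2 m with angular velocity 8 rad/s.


Given: m = 8 kg, r = 2 m, omega = 8 rad/s
For a point mass: I = m*r^2
I = 8*2^2 = 8*4 = 32
L = I*omega = 32*8
L = 256 kg*m^2/s

256 kg*m^2/s


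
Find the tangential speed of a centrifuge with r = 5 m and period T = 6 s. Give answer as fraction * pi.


Given: radius r = 5 m, period T = 6 s
Using v = 2*pi*r / T
v = 2*pi*5 / 6
v = 10*pi / 6
v = 5/3*pi m/s

5/3*pi m/s


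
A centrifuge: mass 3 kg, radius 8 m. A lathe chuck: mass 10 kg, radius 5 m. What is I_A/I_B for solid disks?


Given: M1=3 kg, R1=8 m, M2=10 kg, R2=5 m
For a disk: I = (1/2)*M*R^2, so I_A/I_B = (M1*R1^2)/(M2*R2^2)
M1*R1^2 = 3*64 = 192
M2*R2^2 = 10*25 = 250
I_A/I_B = 192/250 = 96/125

96/125


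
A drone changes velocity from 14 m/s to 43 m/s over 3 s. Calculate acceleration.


Given: initial velocity v0 = 14 m/s, final velocity v = 43 m/s, time t = 3 s
Using a = (v - v0) / t
a = (43 - 14) / 3
a = 29 / 3
a = 29/3 m/s^2

29/3 m/s^2


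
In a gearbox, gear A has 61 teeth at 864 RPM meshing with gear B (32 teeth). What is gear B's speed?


Given: N1 = 61 teeth, w1 = 864 RPM, N2 = 32 teeth
Using N1*w1 = N2*w2
w2 = N1*w1 / N2
w2 = 61*864 / 32
w2 = 52704 / 32
w2 = 1647 RPM

1647 RPM


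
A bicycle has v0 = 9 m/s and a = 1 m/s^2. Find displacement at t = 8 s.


Given: v0 = 9 m/s, a = 1 m/s^2, t = 8 s
Using s = v0*t + (1/2)*a*t^2
s = 9*8 + (1/2)*1*8^2
s = 72 + (1/2)*64
s = 72 + 32
s = 104

104 m


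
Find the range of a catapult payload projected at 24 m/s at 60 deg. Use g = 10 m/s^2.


Given: v0 = 24 m/s, theta = 60 deg, g = 10 m/s^2
sin(2*60) = sin(120) = sqrt(3)/2
Using R = v0^2 * sin(2*theta) / g
R = 24^2 * (sqrt(3)/2) / 10
R = 576 * sqrt(3) / 20
R = 144/5*sqrt(3) m

144/5*sqrt(3) m


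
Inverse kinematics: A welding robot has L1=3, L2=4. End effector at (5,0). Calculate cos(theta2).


Given: L1 = 3, L2 = 4, target (x, y) = (5, 0)
Using cos(theta2) = (x^2 + y^2 - L1^2 - L2^2) / (2*L1*L2)
x^2 + y^2 = 5^2 + 0 = 25
L1^2 + L2^2 = 9 + 16 = 25
Numerator = 25 - 25 = 0
Denominator = 2*3*4 = 24
cos(theta2) = 0/24 = 0

0


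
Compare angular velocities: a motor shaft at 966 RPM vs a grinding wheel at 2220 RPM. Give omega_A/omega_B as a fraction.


Given: RPM_A = 966, RPM_B = 2220
omega = 2*pi*RPM/60, so omega_A/omega_B = RPM_A / RPM_B
omega_A/omega_B = 966 / 2220
omega_A/omega_B = 161/370

161/370


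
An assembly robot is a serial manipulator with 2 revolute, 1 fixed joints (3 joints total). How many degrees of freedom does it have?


Given: serial robot with 2 revolute, 1 fixed joints
DOF contribution per joint type: revolute=1, prismatic=1, spherical=3, fixed=0
DOF = 2*1 + 1*0
DOF = 2

2


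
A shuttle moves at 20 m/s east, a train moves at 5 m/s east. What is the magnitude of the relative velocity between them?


Given: v_A = 20 m/s east, v_B = 5 m/s east
Both move in the same direction; relative speed = |v_A - v_B|
|20 - 5| = |15|
= 15 m/s

15 m/s


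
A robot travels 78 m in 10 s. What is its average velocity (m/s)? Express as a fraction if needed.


Given: distance d = 78 m, time t = 10 s
Using v = d / t
v = 78 / 10
v = 39/5 m/s

39/5 m/s


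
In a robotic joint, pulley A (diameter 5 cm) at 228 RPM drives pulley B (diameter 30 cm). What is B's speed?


Given: D1 = 5 cm, w1 = 228 RPM, D2 = 30 cm
Using D1*w1 = D2*w2
w2 = D1*w1 / D2
w2 = 5*228 / 30
w2 = 1140 / 30
w2 = 38 RPM

38 RPM


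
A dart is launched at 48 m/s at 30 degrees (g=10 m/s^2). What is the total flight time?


Given: v0 = 48 m/s, theta = 30 deg, g = 10 m/s^2
sin(30) = 1/2
Using T = 2*v0*sin(theta) / g
T = 2*48*1/2 / 10
T = 48 / 10
T = 24/5 s

24/5 s


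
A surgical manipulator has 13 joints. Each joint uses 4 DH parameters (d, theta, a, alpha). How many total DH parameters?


Given: 13 joints, 4 DH parameters per joint (d, theta, a, alpha)
Total DH parameters = number_of_joints * 4
Total = 13 * 4
Total = 52

52


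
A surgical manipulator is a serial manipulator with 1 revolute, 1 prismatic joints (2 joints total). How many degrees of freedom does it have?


Given: serial robot with 1 revolute, 1 prismatic joints
DOF contribution per joint type: revolute=1, prismatic=1, spherical=3, fixed=0
DOF = 1*1 + 1*1
DOF = 2

2


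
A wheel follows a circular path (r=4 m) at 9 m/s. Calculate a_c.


Given: v = 9 m/s, r = 4 m
Using a_c = v^2 / r
a_c = 9^2 / 4
a_c = 81 / 4
a_c = 81/4 m/s^2

81/4 m/s^2


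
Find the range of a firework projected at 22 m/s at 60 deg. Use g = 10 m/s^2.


Given: v0 = 22 m/s, theta = 60 deg, g = 10 m/s^2
sin(2*60) = sin(120) = sqrt(3)/2
Using R = v0^2 * sin(2*theta) / g
R = 22^2 * (sqrt(3)/2) / 10
R = 484 * sqrt(3) / 20
R = 121/5*sqrt(3) m

121/5*sqrt(3) m


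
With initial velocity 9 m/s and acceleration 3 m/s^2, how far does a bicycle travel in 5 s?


Given: v0 = 9 m/s, a = 3 m/s^2, t = 5 s
Using s = v0*t + (1/2)*a*t^2
s = 9*5 + (1/2)*3*5^2
s = 45 + (1/2)*75
s = 45 + 75/2
s = 165/2

165/2 m


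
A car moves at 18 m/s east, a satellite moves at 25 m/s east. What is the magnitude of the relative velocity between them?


Given: v_A = 18 m/s east, v_B = 25 m/s east
Both move in the same direction; relative speed = |v_A - v_B|
|18 - 25| = |-7|
= 7 m/s

7 m/s


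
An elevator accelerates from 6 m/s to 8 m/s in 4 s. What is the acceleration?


Given: initial velocity v0 = 6 m/s, final velocity v = 8 m/s, time t = 4 s
Using a = (v - v0) / t
a = (8 - 6) / 4
a = 2 / 4
a = 1/2 m/s^2

1/2 m/s^2


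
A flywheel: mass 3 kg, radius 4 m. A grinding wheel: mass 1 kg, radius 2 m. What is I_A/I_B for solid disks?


Given: M1=3 kg, R1=4 m, M2=1 kg, R2=2 m
For a disk: I = (1/2)*M*R^2, so I_A/I_B = (M1*R1^2)/(M2*R2^2)
M1*R1^2 = 3*16 = 48
M2*R2^2 = 1*4 = 4
I_A/I_B = 48/4 = 12

12


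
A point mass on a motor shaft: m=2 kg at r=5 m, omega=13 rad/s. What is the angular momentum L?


Given: m = 2 kg, r = 5 m, omega = 13 rad/s
For a point mass: I = m*r^2
I = 2*5^2 = 2*25 = 50
L = I*omega = 50*13
L = 650 kg*m^2/s

650 kg*m^2/s


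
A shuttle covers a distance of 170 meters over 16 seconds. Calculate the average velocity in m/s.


Given: distance d = 170 m, time t = 16 s
Using v = d / t
v = 170 / 16
v = 85/8 m/s

85/8 m/s


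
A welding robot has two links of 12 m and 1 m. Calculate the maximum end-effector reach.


Given: L1 = 12 m, L2 = 1 m
For a 2-link planar arm, max reach = L1 + L2 (fully extended)
Max reach = 12 + 1
Max reach = 13 m

13 m


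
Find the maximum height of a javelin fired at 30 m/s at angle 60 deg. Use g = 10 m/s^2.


Given: v0 = 30 m/s, theta = 60 deg, g = 10 m/s^2
sin^2(60) = 3/4
Using H = v0^2 * sin^2(theta) / (2*g)
H = 30^2 * 3/4 / (2*10)
H = 900 * 3/4 / 20
H = 675 / 20
H = 135/4 m

135/4 m


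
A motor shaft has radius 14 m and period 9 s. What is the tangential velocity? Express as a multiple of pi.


Given: radius r = 14 m, period T = 9 s
Using v = 2*pi*r / T
v = 2*pi*14 / 9
v = 28*pi / 9
v = 28/9*pi m/s

28/9*pi m/s


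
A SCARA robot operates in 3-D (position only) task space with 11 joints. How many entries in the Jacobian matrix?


Given: task space dimension = 3, joints = 11
Jacobian is a 3 x 11 matrix
Total entries = rows * columns
Total = 3 * 11
Total = 33

33


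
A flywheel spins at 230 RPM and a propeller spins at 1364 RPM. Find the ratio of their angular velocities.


Given: RPM_A = 230, RPM_B = 1364
omega = 2*pi*RPM/60, so omega_A/omega_B = RPM_A / RPM_B
omega_A/omega_B = 230 / 1364
omega_A/omega_B = 115/682

115/682


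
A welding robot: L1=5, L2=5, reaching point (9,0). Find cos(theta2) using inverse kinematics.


Given: L1 = 5, L2 = 5, target (x, y) = (9, 0)
Using cos(theta2) = (x^2 + y^2 - L1^2 - L2^2) / (2*L1*L2)
x^2 + y^2 = 9^2 + 0 = 81
L1^2 + L2^2 = 25 + 25 = 50
Numerator = 81 - 50 = 31
Denominator = 2*5*5 = 50
cos(theta2) = 31/50 = 31/50

31/50


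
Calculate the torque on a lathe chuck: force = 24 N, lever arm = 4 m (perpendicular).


Given: F = 24 N, r = 4 m, angle = 90 deg (perpendicular)
Using tau = F * r * sin(90)
sin(90) = 1
tau = 24 * 4 * 1
tau = 96 Nm

96 Nm


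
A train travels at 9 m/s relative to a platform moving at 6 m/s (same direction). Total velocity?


Given: object velocity = 9 m/s, platform velocity = 6 m/s (same direction)
Using classical velocity addition: v_total = v_object + v_platform
v_total = 9 + 6
v_total = 15 m/s

15 m/s


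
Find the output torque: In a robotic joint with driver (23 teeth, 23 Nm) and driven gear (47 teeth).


Given: N1 = 23, N2 = 47, T1 = 23 Nm
Using T2/T1 = N2/N1
T2 = T1 * N2 / N1
T2 = 23 * 47 / 23
T2 = 1081 / 23
T2 = 47 Nm

47 Nm


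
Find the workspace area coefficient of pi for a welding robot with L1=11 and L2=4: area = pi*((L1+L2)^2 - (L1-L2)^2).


Given: L1 = 11, L2 = 4
(L1+L2)^2 = (15)^2 = 225
(L1-L2)^2 = (7)^2 = 49
Difference = 225 - 49 = 176
This equals 4*L1*L2 = 4*11*4 = 176
Workspace area = 176*pi

176


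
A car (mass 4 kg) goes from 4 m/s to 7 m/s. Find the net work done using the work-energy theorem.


Given: m = 4 kg, v0 = 4 m/s, v = 7 m/s
Using W = (1/2)*m*(v^2 - v0^2)
v^2 = 7^2 = 49
v0^2 = 4^2 = 16
v^2 - v0^2 = 49 - 16 = 33
W = (1/2)*4*33 = 66 J

66 J


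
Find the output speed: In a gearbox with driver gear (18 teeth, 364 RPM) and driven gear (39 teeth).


Given: N1 = 18 teeth, w1 = 364 RPM, N2 = 39 teeth
Using N1*w1 = N2*w2
w2 = N1*w1 / N2
w2 = 18*364 / 39
w2 = 6552 / 39
w2 = 168 RPM

168 RPM


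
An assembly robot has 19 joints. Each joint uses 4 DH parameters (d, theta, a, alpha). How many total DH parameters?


Given: 19 joints, 4 DH parameters per joint (d, theta, a, alpha)
Total DH parameters = number_of_joints * 4
Total = 19 * 4
Total = 76

76


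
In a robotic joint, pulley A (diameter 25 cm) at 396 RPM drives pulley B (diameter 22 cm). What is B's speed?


Given: D1 = 25 cm, w1 = 396 RPM, D2 = 22 cm
Using D1*w1 = D2*w2
w2 = D1*w1 / D2
w2 = 25*396 / 22
w2 = 9900 / 22
w2 = 450 RPM

450 RPM


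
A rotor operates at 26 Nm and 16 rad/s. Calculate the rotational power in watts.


Given: tau = 26 Nm, omega = 16 rad/s
Using P = tau * omega
P = 26 * 16
P = 416 W

416 W


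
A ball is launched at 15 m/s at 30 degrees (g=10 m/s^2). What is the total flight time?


Given: v0 = 15 m/s, theta = 30 deg, g = 10 m/s^2
sin(30) = 1/2
Using T = 2*v0*sin(theta) / g
T = 2*15*1/2 / 10
T = 15 / 10
T = 3/2 s

3/2 s


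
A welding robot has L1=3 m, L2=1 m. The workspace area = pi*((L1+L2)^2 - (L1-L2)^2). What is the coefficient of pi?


Given: L1 = 3, L2 = 1
(L1+L2)^2 = (4)^2 = 16
(L1-L2)^2 = (2)^2 = 4
Difference = 16 - 4 = 12
This equals 4*L1*L2 = 4*3*1 = 12
Workspace area = 12*pi

12


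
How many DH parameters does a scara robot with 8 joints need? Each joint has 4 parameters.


Given: 8 joints, 4 DH parameters per joint (d, theta, a, alpha)
Total DH parameters = number_of_joints * 4
Total = 8 * 4
Total = 32

32


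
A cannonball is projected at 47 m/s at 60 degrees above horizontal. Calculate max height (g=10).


Given: v0 = 47 m/s, theta = 60 deg, g = 10 m/s^2
sin^2(60) = 3/4
Using H = v0^2 * sin^2(theta) / (2*g)
H = 47^2 * 3/4 / (2*10)
H = 2209 * 3/4 / 20
H = 6627/4 / 20
H = 6627/80 m

6627/80 m


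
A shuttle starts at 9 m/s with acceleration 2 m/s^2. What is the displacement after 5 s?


Given: v0 = 9 m/s, a = 2 m/s^2, t = 5 s
Using s = v0*t + (1/2)*a*t^2
s = 9*5 + (1/2)*2*5^2
s = 45 + (1/2)*50
s = 45 + 25
s = 70

70 m


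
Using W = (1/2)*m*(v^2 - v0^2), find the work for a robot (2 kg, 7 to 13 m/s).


Given: m = 2 kg, v0 = 7 m/s, v = 13 m/s
Using W = (1/2)*m*(v^2 - v0^2)
v^2 = 13^2 = 169
v0^2 = 7^2 = 49
v^2 - v0^2 = 169 - 49 = 120
W = (1/2)*2*120 = 120 J

120 J


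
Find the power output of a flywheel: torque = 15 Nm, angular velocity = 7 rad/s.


Given: tau = 15 Nm, omega = 7 rad/s
Using P = tau * omega
P = 15 * 7
P = 105 W

105 W


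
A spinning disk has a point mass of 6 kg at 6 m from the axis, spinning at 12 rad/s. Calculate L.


Given: m = 6 kg, r = 6 m, omega = 12 rad/s
For a point mass: I = m*r^2
I = 6*6^2 = 6*36 = 216
L = I*omega = 216*12
L = 2592 kg*m^2/s

2592 kg*m^2/s
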